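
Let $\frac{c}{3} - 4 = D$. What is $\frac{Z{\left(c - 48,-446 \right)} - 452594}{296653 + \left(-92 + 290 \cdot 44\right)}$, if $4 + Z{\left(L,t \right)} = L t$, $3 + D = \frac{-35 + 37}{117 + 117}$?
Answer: $- \frac{16869038}{12063519} \approx -1.3984$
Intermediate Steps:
$D = - \frac{350}{117}$ ($D = -3 + \frac{-35 + 37}{117 + 117} = -3 + \frac{2}{234} = -3 + 2 \cdot \frac{1}{234} = -3 + \frac{1}{117} = - \frac{350}{117} \approx -2.9915$)
$c = \frac{118}{39}$ ($c = 12 + 3 \left(- \frac{350}{117}\right) = 12 - \frac{350}{39} = \frac{118}{39} \approx 3.0256$)
$Z{\left(L,t \right)} = -4 + L t$
$\frac{Z{\left(c - 48,-446 \right)} - 452594}{296653 + \left(-92 + 290 \cdot 44\right)} = \frac{\left(-4 + \left(\frac{118}{39} - 48\right) \left(-446\right)\right) - 452594}{296653 + \left(-92 + 290 \cdot 44\right)} = \frac{\left(-4 - - \frac{782284}{39}\right) - 452594}{296653 + \left(-92 + 12760\right)} = \frac{\left(-4 + \frac{782284}{39}\right) - 452594}{296653 + 12668} = \frac{\frac{782128}{39} - 452594}{309321} = \left(- \frac{16869038}{39}\right) \frac{1}{309321} = - \frac{16869038}{12063519}$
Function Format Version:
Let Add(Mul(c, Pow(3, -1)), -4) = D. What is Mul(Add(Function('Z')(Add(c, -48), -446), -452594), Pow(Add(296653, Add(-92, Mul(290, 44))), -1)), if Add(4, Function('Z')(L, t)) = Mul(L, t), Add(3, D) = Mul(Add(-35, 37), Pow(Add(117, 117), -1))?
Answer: Rational(-16869038, 12063519) ≈ -1.3984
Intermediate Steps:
D = Rational(-350, 117) (D = Add(-3, Mul(Add(-35, 37), Pow(Add(117, 117), -1))) = Add(-3, Mul(2, Pow(234, -1))) = Add(-3, Mul(2, Rational(1, 234))) = Add(-3, Rational(1, 117)) = Rational(-350, 117) ≈ -2.9915)
c = Rational(118, 39) (c = Add(12, Mul(3, Rational(-350, 117))) = Add(12, Rational(-350, 39)) = Rational(118, 39) ≈ 3.0256)
Function('Z')(L, t) = Add(-4, Mul(L, t))
Mul(Add(Function('Z')(Add(c, -48), -446), -452594), Pow(Add(296653, Add(-92, Mul(290, 44))), -1)) = Mul(Add(Add(-4, Mul(Add(Rational(118, 39), -48), -446)), -452594), Pow(Add(296653, Add(-92, Mul(290, 44))), -1)) = Mul(Add(Add(-4, Mul(Rational(-1754, 39), -446)), -452594), Pow(Add(296653, Add(-92, 12760)), -1)) = Mul(Add(Add(-4, Rational(782284, 39)), -452594), Pow(Add(296653, 12668), -1)) = Mul(Add(Rational(782128, 39), -452594), Pow(309321, -1)) = Mul(Rational(-16869038, 39), Rational(1, 309321)) = Rational(-16869038, 12063519)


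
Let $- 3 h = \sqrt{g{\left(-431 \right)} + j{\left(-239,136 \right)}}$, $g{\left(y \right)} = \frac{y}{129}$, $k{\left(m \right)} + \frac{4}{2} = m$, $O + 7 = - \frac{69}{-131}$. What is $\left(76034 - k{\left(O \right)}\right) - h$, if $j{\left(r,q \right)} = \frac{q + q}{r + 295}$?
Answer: $\frac{9961564}{131} + \frac{37 \sqrt{903}}{2709} \approx 76043.0$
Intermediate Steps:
$O = - \frac{848}{131}$ ($O = -7 - \frac{69}{-131} = -7 - - \frac{69}{131} = -7 + \frac{69}{131} = - \frac{848}{131} \approx -6.4733$)
$k{\left(m \right)} = -2 + m$
$g{\left(y \right)} = \frac{y}{129}$ ($g{\left(y \right)} = y \frac{1}{129} = \frac{y}{129}$)
$j{\left(r,q \right)} = \frac{2 q}{295 + r}$
$h = - \frac{37 \sqrt{903}}{2709}$ ($h = - \frac{\sqrt{\frac{1}{129} \left(-431\right) + 2 \cdot 136 \frac{1}{295 - 239}}}{3} = - \frac{\sqrt{- \frac{431}{129} + 2 \cdot 136 \cdot \frac{1}{56}}}{3} = - \frac{\sqrt{- \frac{431}{129} + \frac{34}{7}}}{3} = - \frac{\sqrt{\frac{1369}{903}}}{3} = - \frac{\frac{37}{903} \sqrt{903}}{3} = - \frac{37 \sqrt{903}}{2709} \approx -0.41043$)
$\left(76034 - k{\left(O \right)}\right) - h = \left(76034 - \left(-2 - \frac{848}{131}\right)\right) - - \frac{37 \sqrt{903}}{2709} = \left(76034 - - \frac{1110}{131}\right) + \frac{37 \sqrt{903}}{2709} = \left(76034 + \frac{1110}{131}\right) + \frac{37 \sqrt{903}}{2709} = \frac{9961564}{131} + \frac{37 \sqrt{903}}{2709}$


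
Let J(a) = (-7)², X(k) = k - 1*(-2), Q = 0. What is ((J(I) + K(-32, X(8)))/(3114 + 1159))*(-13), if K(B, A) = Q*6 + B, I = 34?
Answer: -221/4273 ≈ -0.051720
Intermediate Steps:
X(k) = 2 + k (X(k) = k + 2 = 2 + k)
K(B, A) = B (K(B, A) = 0*6 + B = 0 + B = B)
J(a) = 49
((J(I) + K(-32, X(8)))/(3114 + 1159))*(-13) = ((49 - 32)/(3114 + 1159))*(-13) = (17/4273)*(-13) = -221/4273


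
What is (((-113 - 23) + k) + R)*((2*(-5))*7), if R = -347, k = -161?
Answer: 45080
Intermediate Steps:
(((-113 - 23) + k) + R)*((2*(-5))*7) = (((-113 - 23) - 161) - 347)*((2*(-5))*7) = ((-136 - 161) - 347)*(-10*7) = (-297 - 347)*(-70) = -644*(-70) = 45080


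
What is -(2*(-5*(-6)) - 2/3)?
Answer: -178/3 ≈ -59.333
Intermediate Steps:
-(2*(-5*(-6)) - 2/3) = -(2*30 - 2*1/3) = -(60 - 2/3) = -1*178/3 = -178/3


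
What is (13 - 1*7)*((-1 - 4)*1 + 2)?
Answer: -18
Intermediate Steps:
(13 - 1*7)*((-1 - 4)*1 + 2) = (13 - 7)*(-5*1 + 2) = 6*(-5 + 2) = 6*(-3) = -18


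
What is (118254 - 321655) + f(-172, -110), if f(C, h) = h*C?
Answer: -184481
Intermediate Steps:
f(C, h) = C*h
(118254 - 321655) + f(-172, -110) = (118254 - 321655) - 172*(-110) = -203401 + 18920 = -184481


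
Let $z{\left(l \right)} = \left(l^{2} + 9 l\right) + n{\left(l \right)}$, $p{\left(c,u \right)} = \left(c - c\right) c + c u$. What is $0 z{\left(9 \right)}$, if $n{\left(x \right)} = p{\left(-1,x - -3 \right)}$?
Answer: $0$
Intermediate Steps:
$p{\left(c,u \right)} = c u$ ($p{\left(c,u \right)} = 0 c + c u = 0 + c u = c u$)
$n{\left(x \right)} = -3 - x$ ($n{\left(x \right)} = - (x - -3) = - (x + 3) = - (3 + x) = -3 - x$)
$z{\left(l \right)} = -3 + l^{2} + 8 l$ ($z{\left(l \right)} = \left(l^{2} + 9 l\right) - \left(3 + l\right) = -3 + l^{2} + 8 l$)
$0 z{\left(9 \right)} = 0 \left(-3 + 9^{2} + 8 \cdot 9\right) = 0 \left(-3 + 81 + 72\right) = 0 \cdot 150 = 0$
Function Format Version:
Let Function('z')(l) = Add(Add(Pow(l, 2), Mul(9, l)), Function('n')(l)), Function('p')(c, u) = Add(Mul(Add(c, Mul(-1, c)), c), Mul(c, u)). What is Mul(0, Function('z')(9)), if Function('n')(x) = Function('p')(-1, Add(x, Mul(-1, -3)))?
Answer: 0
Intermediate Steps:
Function('p')(c, u) = Mul(c, u) (Function('p')(c, u) = Add(Mul(0, c), Mul(c, u)) = Add(0, Mul(c, u)) = Mul(c, u))
Function('n')(x) = Add(-3, Mul(-1, x)) (Function('n')(x) = Mul(-1, Add(x, Mul(-1, -3))) = Mul(-1, Add(x, 3)) = Mul(-1, Add(3, x)) = Add(-3, Mul(-1, x)))
Function('z')(l) = Add(-3, Pow(l, 2), Mul(8, l)) (Function('z')(l) = Add(Add(Pow(l, 2), Mul(9, l)), Add(-3, Mul(-1, l))) = Add(-3, Pow(l, 2), Mul(8, l)))
Mul(0, Function('z')(9)) = Mul(0, Add(-3, Pow(9, 2), Mul(8, 9))) = Mul(0, Add(-3, 81, 72)) = Mul(0, 150) = 0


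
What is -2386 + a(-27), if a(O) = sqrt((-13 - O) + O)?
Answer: -2386 + I*sqrt(13) ≈ -2386.0 + 3.6056*I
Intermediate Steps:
a(O) = I*sqrt(13) (a(O) = sqrt(-13) = I*sqrt(13))
-2386 + a(-27) = -2386 + I*sqrt(13)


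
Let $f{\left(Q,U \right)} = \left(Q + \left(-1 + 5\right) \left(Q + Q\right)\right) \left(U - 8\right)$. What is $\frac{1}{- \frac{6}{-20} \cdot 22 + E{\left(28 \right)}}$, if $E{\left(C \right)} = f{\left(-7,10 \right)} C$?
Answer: $- \frac{5}{17607} \approx -0.00028398$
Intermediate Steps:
$f{\left(Q,U \right)} = 9 Q \left(-8 + U\right)$ ($f{\left(Q,U \right)} = \left(Q + 4 \cdot 2 Q\right) \left(-8 + U\right) = \left(Q + 8 Q\right) \left(-8 + U\right) = 9 Q \left(-8 + U\right)$)
$E{\left(C \right)} = - 126 C$ ($E{\left(C \right)} = 9 \left(-7\right) \left(-8 + 10\right) C = 9 \left(-7\right) 2 C = - 126 C$)
$\frac{1}{- \frac{6}{-20} \cdot 22 + E{\left(28 \right)}} = \frac{1}{- \frac{6}{-20} \cdot 22 - 3528} = \frac{1}{\left(-6\right) \left(- \frac{1}{20}\right) 22 - 3528} = \frac{1}{\frac{3}{10} \cdot 22 - 3528} = \frac{1}{\frac{33}{5} - 3528} = \frac{1}{- \frac{17607}{5}} = - \frac{5}{17607}$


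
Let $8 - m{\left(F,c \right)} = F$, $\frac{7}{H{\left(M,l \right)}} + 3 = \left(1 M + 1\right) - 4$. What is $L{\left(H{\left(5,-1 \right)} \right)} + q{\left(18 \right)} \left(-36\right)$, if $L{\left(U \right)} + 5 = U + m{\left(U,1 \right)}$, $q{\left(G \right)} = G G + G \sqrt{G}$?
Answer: $-11661 - 1944 \sqrt{2} \approx -14410.0$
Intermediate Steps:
$H{\left(M,l \right)} = \frac{7}{-6 + M}$ ($H{\left(M,l \right)} = \frac{7}{-3 + \left(\left(1 M + 1\right) - 4\right)} = \frac{7}{-3 + \left(\left(M + 1\right) - 4\right)} = \frac{7}{-3 + \left(\left(1 + M\right) - 4\right)} = \frac{7}{-3 + \left(-3 + M\right)} = \frac{7}{-6 + M}$)
$m{\left(F,c \right)} = 8 - F$
$q{\left(G \right)} = G^{2} + G^{\frac{3}{2}}$
$L{\left(U \right)} = 3$ ($L{\left(U \right)} = -5 + \left(U - \left(-8 + U\right)\right) = -5 + 8 = 3$)
$L{\left(H{\left(5,-1 \right)} \right)} + q{\left(18 \right)} \left(-36\right) = 3 + \left(18^{2} + 18^{\frac{3}{2}}\right) \left(-36\right) = 3 + \left(324 + 54 \sqrt{2}\right) \left(-36\right) = 3 - \left(11664 + 1944 \sqrt{2}\right) = -11661 - 1944 \sqrt{2}$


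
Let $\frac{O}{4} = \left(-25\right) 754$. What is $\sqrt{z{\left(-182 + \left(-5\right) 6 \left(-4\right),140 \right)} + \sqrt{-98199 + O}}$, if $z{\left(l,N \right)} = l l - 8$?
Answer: $\sqrt{3836 + i \sqrt{173599}} \approx 62.026 + 3.3587 i$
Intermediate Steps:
$O = -75400$ ($O = 4 \left(\left(-25\right) 754\right) = 4 \left(-18850\right) = -75400$)
$z{\left(l,N \right)} = -8 + l^{2}$ ($z{\left(l,N \right)} = l^{2} - 8 = -8 + l^{2}$)
$\sqrt{z{\left(-182 + \left(-5\right) 6 \left(-4\right),140 \right)} + \sqrt{-98199 + O}} = \sqrt{\left(-8 + \left(-182 + \left(-5\right) 6 \left(-4\right)\right)^{2}\right) + \sqrt{-98199 - 75400}} = \sqrt{\left(-8 + \left(-182 - -120\right)^{2}\right) + \sqrt{-173599}} = \sqrt{\left(-8 + \left(-182 + 120\right)^{2}\right) + i \sqrt{173599}} = \sqrt{\left(-8 + \left(-62\right)^{2}\right) + i \sqrt{173599}} = \sqrt{\left(-8 + 3844\right) + i \sqrt{173599}} = \sqrt{3836 + i \sqrt{173599}}$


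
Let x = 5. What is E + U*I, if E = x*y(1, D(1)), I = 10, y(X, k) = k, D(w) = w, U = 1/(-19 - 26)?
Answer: 43/9 ≈ 4.7778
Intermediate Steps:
U = -1/45 (U = 1/(-45) = -1/45 ≈ -0.022222)
E = 5 (E = 5*1 = 5)
E + U*I = 5 - 1/45*10 = 5 - 2/9 = 43/9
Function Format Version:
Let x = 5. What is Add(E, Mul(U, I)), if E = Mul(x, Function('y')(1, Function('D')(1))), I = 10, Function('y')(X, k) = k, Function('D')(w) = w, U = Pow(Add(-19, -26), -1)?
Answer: Rational(43, 9) ≈ 4.7778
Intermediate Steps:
U = Rational(-1, 45) (U = Pow(-45, -1) = Rational(-1, 45) ≈ -0.022222)
E = 5 (E = Mul(5, 1) = 5)
Add(E, Mul(U, I)) = Add(5, Mul(Rational(-1, 45), 10)) = Add(5, Rational(-2, 9)) = Rational(43, 9)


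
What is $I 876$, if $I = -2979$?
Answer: $-2609604$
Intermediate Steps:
$I 876 = \left(-2979\right) 876 = -2609604$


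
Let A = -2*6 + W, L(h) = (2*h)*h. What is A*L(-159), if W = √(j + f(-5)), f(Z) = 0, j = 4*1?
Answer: -505620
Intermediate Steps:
j = 4
L(h) = 2*h²
W = 2 (W = √(4 + 0) = √4 = 2)
A = -10 (A = -2*6 + 2 = -12 + 2 = -10)
A*L(-159) = -20*(-159)² = -20*25281 = -10*50562 = -505620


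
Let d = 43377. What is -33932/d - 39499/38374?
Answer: -3015454691/1664548998 ≈ -1.8116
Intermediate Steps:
-33932/d - 39499/38374 = -33932/43377 - 39499/38374 = -3015454691/1664548998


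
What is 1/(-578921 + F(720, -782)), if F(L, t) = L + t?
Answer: -1/578983 ≈ -1.7272e-6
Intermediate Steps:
1/(-578921 + F(720, -782)) = 1/(-578921 + (720 - 782)) = 1/(-578921 - 62) = 1/(-578983) = -1/578983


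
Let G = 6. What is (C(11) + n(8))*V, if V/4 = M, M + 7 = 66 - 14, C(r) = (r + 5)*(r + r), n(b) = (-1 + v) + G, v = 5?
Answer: 65160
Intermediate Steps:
n(b) = 10 (n(b) = (-1 + 5) + 6 = 4 + 6 = 10)
C(r) = 2*r*(5 + r) (C(r) = (5 + r)*(2*r) = 2*r*(5 + r))
M = 45 (M = -7 + (66 - 14) = -7 + 52 = 45)
V = 180 (V = 4*45 = 180)
(C(11) + n(8))*V = (2*11*(5 + 11) + 10)*180 = (2*11*16 + 10)*180 = (352 + 10)*180 = 362*180 = 65160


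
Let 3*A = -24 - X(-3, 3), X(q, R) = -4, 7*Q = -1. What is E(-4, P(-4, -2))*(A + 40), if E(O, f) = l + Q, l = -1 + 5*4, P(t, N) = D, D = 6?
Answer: 4400/7 ≈ 628.57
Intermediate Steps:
Q = -⅐ (Q = (⅐)*(-1) = -⅐ ≈ -0.14286)
P(t, N) = 6
l = 19 (l = -1 + 20 = 19)
A = -20/3 (A = (-24 - 1*(-4))/3 = (-24 + 4)/3 = (⅓)*(-20) = -20/3 ≈ -6.6667)
E(O, f) = 132/7 (E(O, f) = 19 - ⅐ = 132/7)
E(-4, P(-4, -2))*(A + 40) = 132*(-20/3 + 40)/7 = (132/7)*(100/3) = 4400/7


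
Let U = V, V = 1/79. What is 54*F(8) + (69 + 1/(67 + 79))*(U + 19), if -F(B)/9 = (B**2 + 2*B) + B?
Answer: -239076731/5767 ≈ -41456.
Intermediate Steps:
V = 1/79 ≈ 0.012658
U = 1/79 ≈ 0.012658
F(B) = -27*B - 9*B**2 (F(B) = -9*((B**2 + 2*B) + B) = -9*(B**2 + 3*B) = -27*B - 9*B**2)
54*F(8) + (69 + 1/(67 + 79))*(U + 19) = 54*(-9*8*(3 + 8)) + (69 + 1/(67 + 79))*(1/79 + 19) = 54*(-9*8*11) + (69 + 1/146)*(1502/79) = 54*(-792) + (69 + 1/146)*(1502/79) = -42768 + (10075/146)*(1502/79) = -42768 + 7566325/5767 = -239076731/5767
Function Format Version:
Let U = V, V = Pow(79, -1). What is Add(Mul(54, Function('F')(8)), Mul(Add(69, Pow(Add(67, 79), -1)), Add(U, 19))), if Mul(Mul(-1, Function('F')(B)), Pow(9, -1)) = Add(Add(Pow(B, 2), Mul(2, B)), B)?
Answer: Rational(-239076731, 5767) ≈ -41456.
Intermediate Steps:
V = Rational(1, 79) ≈ 0.012658
U = Rational(1, 79) ≈ 0.012658
Function('F')(B) = Add(Mul(-27, B), Mul(-9, Pow(B, 2))) (Function('F')(B) = Mul(-9, Add(Add(Pow(B, 2), Mul(2, B)), B)) = Mul(-9, Add(Pow(B, 2), Mul(3, B))) = Add(Mul(-27, B), Mul(-9, Pow(B, 2))))
Add(Mul(54, Function('F')(8)), Mul(Add(69, Pow(Add(67, 79), -1)), Add(U, 19))) = Add(Mul(54, Mul(-9, 8, Add(3, 8))), Mul(Add(69, Pow(Add(67, 79), -1)), Add(Rational(1, 79), 19))) = Add(Mul(54, Mul(-9, 8, 11)), Mul(Add(69, Pow(146, -1)), Rational(1502, 79))) = Add(Mul(54, -792), Mul(Add(69, Rational(1, 146)), Rational(1502, 79))) = Add(-42768, Mul(Rational(10075, 146), Rational(1502, 79))) = Add(-42768, Rational(7566325, 5767)) = Rational(-239076731, 5767)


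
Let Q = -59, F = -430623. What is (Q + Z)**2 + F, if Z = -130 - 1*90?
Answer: -352782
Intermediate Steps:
Z = -220 (Z = -130 - 90 = -220)
(Q + Z)**2 + F = (-59 - 220)**2 - 430623 = (-279)**2 - 430623 = 77841 - 430623 = -352782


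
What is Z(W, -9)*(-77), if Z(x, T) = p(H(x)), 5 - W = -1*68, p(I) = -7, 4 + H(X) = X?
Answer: 539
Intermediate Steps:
H(X) = -4 + X
W = 73 (W = 5 - (-1)*68 = 5 - 1*(-68) = 5 + 68 = 73)
Z(x, T) = -7
Z(W, -9)*(-77) = -7*(-77) = 539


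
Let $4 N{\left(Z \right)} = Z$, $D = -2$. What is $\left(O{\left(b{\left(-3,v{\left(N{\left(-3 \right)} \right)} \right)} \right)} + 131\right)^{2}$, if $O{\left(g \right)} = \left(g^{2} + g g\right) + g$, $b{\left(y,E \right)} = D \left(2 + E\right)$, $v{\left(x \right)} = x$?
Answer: $19881$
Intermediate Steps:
$N{\left(Z \right)} = \frac{Z}{4}$
$b{\left(y,E \right)} = -4 - 2 E$ ($b{\left(y,E \right)} = - 2 \left(2 + E\right) = -4 - 2 E$)
$O{\left(g \right)} = g + 2 g^{2}$ ($O{\left(g \right)} = \left(g^{2} + g^{2}\right) + g = 2 g^{2} + g = g + 2 g^{2}$)
$\left(O{\left(b{\left(-3,v{\left(N{\left(-3 \right)} \right)} \right)} \right)} + 131\right)^{2} = \left(\left(-4 - 2 \cdot \frac{1}{4} \left(-3\right)\right) \left(1 + 2 \left(-4 - 2 \cdot \frac{1}{4} \left(-3\right)\right)\right) + 131\right)^{2} = \left(\left(-4 - - \frac{3}{2}\right) \left(1 + 2 \left(-4 - - \frac{3}{2}\right)\right) + 131\right)^{2} = \left(\left(-4 + \frac{3}{2}\right) \left(1 + 2 \left(-4 + \frac{3}{2}\right)\right) + 131\right)^{2} = \left(- \frac{5 \left(1 + 2 \left(- \frac{5}{2}\right)\right)}{2} + 131\right)^{2} = \left(- \frac{5 \left(1 - 5\right)}{2} + 131\right)^{2} = \left(\left(- \frac{5}{2}\right) \left(-4\right) + 131\right)^{2} = \left(10 + 131\right)^{2} = 141^{2} = 19881$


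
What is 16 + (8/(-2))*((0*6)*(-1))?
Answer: 16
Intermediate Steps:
16 + (8/(-2))*((0*6)*(-1)) = 16 + (8*(-½))*(0*(-1)) = 16 - 4*0 = 16 + 0 = 16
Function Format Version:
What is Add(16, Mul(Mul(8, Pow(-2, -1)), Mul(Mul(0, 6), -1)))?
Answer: 16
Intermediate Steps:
Add(16, Mul(Mul(8, Pow(-2, -1)), Mul(Mul(0, 6), -1))) = Add(16, Mul(Mul(8, Rational(-1, 2)), Mul(0, -1))) = Add(16, Mul(-4, 0)) = Add(16, 0) = 16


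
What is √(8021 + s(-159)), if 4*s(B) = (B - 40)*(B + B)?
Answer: √95366/2 ≈ 154.41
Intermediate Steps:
s(B) = B*(-40 + B)/2 (s(B) = ((B - 40)*(B + B))/4 = ((-40 + B)*(2*B))/4 = (2*B*(-40 + B))/4 = B*(-40 + B)/2)
√(8021 + s(-159)) = √(8021 + (½)*(-159)*(-40 - 159)) = √(8021 + (½)*(-159)*(-199)) = √(8021 + 31641/2) = √(47683/2) = √95366/2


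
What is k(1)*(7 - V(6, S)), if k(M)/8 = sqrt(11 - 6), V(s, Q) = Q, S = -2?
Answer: 72*sqrt(5) ≈ 161.00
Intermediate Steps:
k(M) = 8*sqrt(5) (k(M) = 8*sqrt(11 - 6) = 8*sqrt(5))
k(1)*(7 - V(6, S)) = (8*sqrt(5))*(7 - 1*(-2)) = (8*sqrt(5))*(7 + 2) = (8*sqrt(5))*9 = 72*sqrt(5)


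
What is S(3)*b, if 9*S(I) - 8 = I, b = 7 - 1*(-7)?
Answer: 154/9 ≈ 17.111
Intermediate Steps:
b = 14 (b = 7 + 7 = 14)
S(I) = 8/9 + I/9
S(3)*b = (8/9 + (1/9)*3)*14 = (8/9 + 1/3)*14 = (11/9)*14 = 154/9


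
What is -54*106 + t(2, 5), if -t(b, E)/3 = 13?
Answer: -5763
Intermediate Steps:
t(b, E) = -39 (t(b, E) = -3*13 = -39)
-54*106 + t(2, 5) = -54*106 - 39 = -5724 - 39 = -5763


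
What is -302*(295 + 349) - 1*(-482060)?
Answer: 287572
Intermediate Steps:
-302*(295 + 349) - 1*(-482060) = -302*644 + 482060 = -194488 + 482060 = 287572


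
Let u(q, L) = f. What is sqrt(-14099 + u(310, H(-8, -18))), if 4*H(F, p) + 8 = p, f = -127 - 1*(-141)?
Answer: 3*I*sqrt(1565) ≈ 118.68*I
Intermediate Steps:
f = 14 (f = -127 + 141 = 14)
H(F, p) = -2 + p/4
u(q, L) = 14
sqrt(-14099 + u(310, H(-8, -18))) = sqrt(-14099 + 14) = sqrt(-14085) = 3*I*sqrt(1565)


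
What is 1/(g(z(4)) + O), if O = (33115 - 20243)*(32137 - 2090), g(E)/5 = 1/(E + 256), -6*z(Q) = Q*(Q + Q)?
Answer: 752/290847267983 ≈ 2.5855e-9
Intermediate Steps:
z(Q) = -Q**2/3 (z(Q) = -Q*(Q + Q)/6 = -Q*2*Q/6 = -Q**2/3)
g(E) = 5/(256 + E) (g(E) = 5/(E + 256) = 5/(256 + E))
O = 386764984 (O = 12872*30047 = 386764984)
1/(g(z(4)) + O) = 1/(5/(256 - 1/3*4**2) + 386764984) = 1/(5/(256 - 1/3*16) + 386764984) = 1/(5/(256 - 16/3) + 386764984) = 1/(5/(752/3) + 386764984) = 1/(5*(3/752) + 386764984) = 1/(15/752 + 386764984) = 1/(290847267983/752) = 752/290847267983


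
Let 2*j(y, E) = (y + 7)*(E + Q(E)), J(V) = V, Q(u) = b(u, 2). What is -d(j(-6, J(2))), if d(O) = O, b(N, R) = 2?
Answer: -2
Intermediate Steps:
Q(u) = 2
j(y, E) = (2 + E)*(7 + y)/2 (j(y, E) = ((y + 7)*(E + 2))/2 = ((7 + y)*(2 + E))/2 = ((2 + E)*(7 + y))/2 = (2 + E)*(7 + y)/2)
-d(j(-6, J(2))) = -(7 - 6 + (7/2)*2 + (½)*2*(-6)) = -(7 - 6 + 7 - 6) = -1*2 = -2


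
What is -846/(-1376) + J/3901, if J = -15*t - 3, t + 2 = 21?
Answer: 1451979/2683888 ≈ 0.54100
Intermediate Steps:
t = 19 (t = -2 + 21 = 19)
J = -288 (J = -15*19 - 3 = -285 - 3 = -288)
-846/(-1376) + J/3901 = -846/(-1376) - 288/3901 = -846*(-1/1376) - 288*1/3901 = 423/688 - 288/3901 = 1451979/2683888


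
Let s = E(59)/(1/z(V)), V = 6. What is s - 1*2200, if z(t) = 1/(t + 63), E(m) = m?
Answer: -151741/69 ≈ -2199.1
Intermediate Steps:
z(t) = 1/(63 + t)
s = 59/69 (s = 59/(1/(1/(63 + 6))) = 59/(1/(1/69)) = 59/69 ≈ 0.85507)
s - 1*2200 = 59/69 - 1*2200 = 59/69 - 2200 = -151741/69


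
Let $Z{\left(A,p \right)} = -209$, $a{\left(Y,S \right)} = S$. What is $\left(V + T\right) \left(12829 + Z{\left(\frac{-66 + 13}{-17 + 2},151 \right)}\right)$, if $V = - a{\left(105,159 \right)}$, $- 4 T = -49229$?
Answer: $153310915$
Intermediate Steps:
$T = \frac{49229}{4}$ ($T = \left(- \frac{1}{4}\right) \left(-49229\right) = \frac{49229}{4} \approx 12307.0$)
$V = -159$ ($V = \left(-1\right) 159 = -159$)
$\left(V + T\right) \left(12829 + Z{\left(\frac{-66 + 13}{-17 + 2},151 \right)}\right) = \left(-159 + \frac{49229}{4}\right) \left(12829 - 209\right) = \frac{48593}{4} \cdot 12620 = 153310915$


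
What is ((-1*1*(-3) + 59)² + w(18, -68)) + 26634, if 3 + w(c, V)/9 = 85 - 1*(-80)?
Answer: 31936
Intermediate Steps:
w(c, V) = 1458 (w(c, V) = -27 + 9*(85 - 1*(-80)) = -27 + 9*(85 + 80) = -27 + 9*165 = -27 + 1485 = 1458)
((-1*1*(-3) + 59)² + w(18, -68)) + 26634 = ((-1*1*(-3) + 59)² + 1458) + 26634 = ((-1*(-3) + 59)² + 1458) + 26634 = ((3 + 59)² + 1458) + 26634 = (62² + 1458) + 26634 = (3844 + 1458) + 26634 = 5302 + 26634 = 31936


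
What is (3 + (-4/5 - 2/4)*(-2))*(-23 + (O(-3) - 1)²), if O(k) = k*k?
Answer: 1148/5 ≈ 229.60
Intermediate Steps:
O(k) = k²
(3 + (-4/5 - 2/4)*(-2))*(-23 + (O(-3) - 1)²) = (3 + (-4/5 - 2/4)*(-2))*(-23 + ((-3)² - 1)²) = (3 + (-4*⅕ - 2*¼)*(-2))*(-23 + (9 - 1)²) = (3 + (-⅘ - ½)*(-2))*(-23 + 8²) = (3 - 13/10*(-2))*(-23 + 64) = (3 + 13/5)*41 = (28/5)*41 = 1148/5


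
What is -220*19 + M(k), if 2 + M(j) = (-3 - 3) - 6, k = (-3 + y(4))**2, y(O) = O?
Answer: -4194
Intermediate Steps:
k = 1 (k = (-3 + 4)**2 = 1**2 = 1)
M(j) = -14 (M(j) = -2 + ((-3 - 3) - 6) = -2 + (-6 - 6) = -2 - 12 = -14)
-220*19 + M(k) = -220*19 - 14 = -4180 - 14 = -4194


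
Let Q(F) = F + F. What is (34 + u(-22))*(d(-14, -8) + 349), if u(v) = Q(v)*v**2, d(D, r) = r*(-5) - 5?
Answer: -8164608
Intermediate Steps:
Q(F) = 2*F
d(D, r) = -5 - 5*r (d(D, r) = -5*r - 5 = -5 - 5*r)
u(v) = 2*v**3 (u(v) = (2*v)*v**2 = 2*v**3)
(34 + u(-22))*(d(-14, -8) + 349) = (34 + 2*(-22)**3)*((-5 - 5*(-8)) + 349) = (34 + 2*(-10648))*((-5 + 40) + 349) = (34 - 21296)*(35 + 349) = -21262*384 = -8164608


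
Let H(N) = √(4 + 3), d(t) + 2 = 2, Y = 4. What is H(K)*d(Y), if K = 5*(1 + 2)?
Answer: 0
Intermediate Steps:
d(t) = 0 (d(t) = -2 + 2 = 0)
K = 15 (K = 5*3 = 15)
H(N) = √7
H(K)*d(Y) = √7*0 = 0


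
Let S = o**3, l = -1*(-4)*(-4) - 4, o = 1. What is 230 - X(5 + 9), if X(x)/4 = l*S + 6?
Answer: 286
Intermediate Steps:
l = -20 (l = 4*(-4) - 4 = -16 - 4 = -20)
S = 1 (S = 1**3 = 1)
X(x) = -56 (X(x) = 4*(-20*1 + 6) = 4*(-20 + 6) = 4*(-14) = -56)
230 - X(5 + 9) = 230 - 1*(-56) = 230 + 56 = 286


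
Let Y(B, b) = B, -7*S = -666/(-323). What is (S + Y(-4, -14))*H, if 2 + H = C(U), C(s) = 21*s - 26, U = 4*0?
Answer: 38840/323 ≈ 120.25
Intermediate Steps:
S = -666/2261 (S = -(-666)/(7*(-323)) = -(-666)*(-1)/(7*323) = -1/7*666/323 = -666/2261 ≈ -0.29456)
U = 0
C(s) = -26 + 21*s
H = -28 (H = -2 + (-26 + 21*0) = -2 + (-26 + 0) = -2 - 26 = -28)
(S + Y(-4, -14))*H = (-666/2261 - 4)*(-28) = -9710/2261*(-28) = 38840/323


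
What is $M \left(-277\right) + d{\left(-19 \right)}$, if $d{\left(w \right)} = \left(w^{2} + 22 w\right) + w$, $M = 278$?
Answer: $-77082$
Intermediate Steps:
$d{\left(w \right)} = w^{2} + 23 w$
$M \left(-277\right) + d{\left(-19 \right)} = 278 \left(-277\right) - 19 \left(23 - 19\right) = -77006 - 76 = -77082$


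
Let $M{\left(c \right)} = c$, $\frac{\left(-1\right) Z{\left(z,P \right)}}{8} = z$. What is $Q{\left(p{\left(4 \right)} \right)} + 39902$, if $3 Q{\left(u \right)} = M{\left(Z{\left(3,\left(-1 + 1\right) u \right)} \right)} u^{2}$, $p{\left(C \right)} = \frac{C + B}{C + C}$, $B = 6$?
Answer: $\frac{79779}{2} \approx 39890.0$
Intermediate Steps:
$Z{\left(z,P \right)} = - 8 z$
$p{\left(C \right)} = \frac{6 + C}{2 C}$ ($p{\left(C \right)} = \frac{C + 6}{C + C} = \frac{6 + C}{2 C}$)
$Q{\left(u \right)} = - 8 u^{2}$ ($Q{\left(u \right)} = \frac{\left(-8\right) 3 u^{2}}{3} = \frac{\left(-24\right) u^{2}}{3} = - 8 u^{2}$)
$Q{\left(p{\left(4 \right)} \right)} + 39902 = - 8 \left(\frac{6 + 4}{2 \cdot 4}\right)^{2} + 39902 = - 8 \left(\frac{1}{2} \cdot \frac{1}{4} \cdot 10\right)^{2} + 39902 = - 8 \left(\frac{5}{4}\right)^{2} + 39902 = \left(-8\right) \frac{25}{16} + 39902 = - \frac{25}{2} + 39902 = \frac{79779}{2}$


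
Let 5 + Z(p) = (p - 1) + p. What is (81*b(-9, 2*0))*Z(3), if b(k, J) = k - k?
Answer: 0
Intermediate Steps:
Z(p) = -6 + 2*p (Z(p) = -5 + ((p - 1) + p) = -5 + ((-1 + p) + p) = -5 + (-1 + 2*p) = -6 + 2*p)
b(k, J) = 0
(81*b(-9, 2*0))*Z(3) = (81*0)*(-6 + 2*3) = 0*(-6 + 6) = 0*0 = 0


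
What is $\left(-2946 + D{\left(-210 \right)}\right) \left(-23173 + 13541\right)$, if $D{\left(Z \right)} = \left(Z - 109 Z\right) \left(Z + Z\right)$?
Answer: $91778955072$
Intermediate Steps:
$D{\left(Z \right)} = - 216 Z^{2}$ ($D{\left(Z \right)} = \left(Z - 109 Z\right) 2 Z = - 108 Z 2 Z = - 216 Z^{2}$)
$\left(-2946 + D{\left(-210 \right)}\right) \left(-23173 + 13541\right) = \left(-2946 - 216 \left(-210\right)^{2}\right) \left(-23173 + 13541\right) = \left(-2946 - 9525600\right) \left(-9632\right) = \left(-9528546\right) \left(-9632\right) = 91778955072$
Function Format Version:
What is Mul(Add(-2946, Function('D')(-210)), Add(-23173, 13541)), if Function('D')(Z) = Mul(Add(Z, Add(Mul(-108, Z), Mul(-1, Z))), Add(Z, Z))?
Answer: 91778955072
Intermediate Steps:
Function('D')(Z) = Mul(-216, Pow(Z, 2)) (Function('D')(Z) = Mul(Add(Z, Mul(-109, Z)), Mul(2, Z)) = Mul(Mul(-108, Z), Mul(2, Z)) = Mul(-216, Pow(Z, 2)))
Mul(Add(-2946, Function('D')(-210)), Add(-23173, 13541)) = Mul(Add(-2946, Mul(-216, Pow(-210, 2))), Add(-23173, 13541)) = Mul(Add(-2946, Mul(-216, 44100)), -9632) = Mul(Add(-2946, -9525600), -9632) = Mul(-9528546, -9632) = 91778955072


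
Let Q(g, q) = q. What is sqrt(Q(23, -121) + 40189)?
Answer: 6*sqrt(1113) ≈ 200.17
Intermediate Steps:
sqrt(Q(23, -121) + 40189) = sqrt(-121 + 40189) = sqrt(40068) = 6*sqrt(1113)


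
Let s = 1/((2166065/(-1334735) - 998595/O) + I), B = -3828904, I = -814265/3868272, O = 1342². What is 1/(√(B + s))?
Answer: -I*√1179754328142728697775433196742409932981462/2125362689075654331113524 ≈ -0.00051105*I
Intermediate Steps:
O = 1800964
I = -814265/3868272 (I = -814265*1/3868272 = -814265/3868272 ≈ -0.21050)
s = -464929484801745744/1110167534422859351 (s = 1/((2166065/(-1334735) - 998595/1800964) - 814265/3868272) = 1/((2166065*(-1/1334735) - 998595*1/1800964) - 814265/3868272) = 1/((-433213/266947 - 998595/1800964) - 814265/3868272) = 1/(-1046772956797/480761936908 - 814265/3868272) = 1/(-1110167534422859351/464929484801745744) = -464929484801745744/1110167534422859351 ≈ -0.41879)
1/(√(B + s)) = 1/(√(-3828904 - 464929484801745744/1110167534422859351)) = 1/(√(-4250725378151308662227048/1110167534422859351)) = 1/(2*I*√1179754328142728697775433196742409932981462/1110167534422859351) = -I*√1179754328142728697775433196742409932981462/2125362689075654331113524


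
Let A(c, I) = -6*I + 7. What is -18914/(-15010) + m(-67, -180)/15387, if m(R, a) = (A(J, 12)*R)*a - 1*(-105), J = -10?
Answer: -1912288872/38493145 ≈ -49.679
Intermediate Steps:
A(c, I) = 7 - 6*I
m(R, a) = 105 - 65*R*a (m(R, a) = ((7 - 6*12)*R)*a - 1*(-105) = ((7 - 72)*R)*a + 105 = (-65*R)*a + 105 = -65*R*a + 105 = 105 - 65*R*a)
-18914/(-15010) + m(-67, -180)/15387 = -18914/(-15010) + (105 - 65*(-67)*(-180))/15387 = -18914*(-1/15010) + (105 - 783900)*(1/15387) = 9457/7505 - 783795*1/15387 = 9457/7505 - 261265/5129 = -1912288872/38493145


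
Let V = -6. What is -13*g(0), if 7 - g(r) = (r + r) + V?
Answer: -169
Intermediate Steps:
g(r) = 13 - 2*r (g(r) = 7 - ((r + r) - 6) = 7 - (2*r - 6) = 7 - (-6 + 2*r) = 7 + (6 - 2*r) = 13 - 2*r)
-13*g(0) = -13*(13 - 2*0) = -13*(13 + 0) = -13*13 = -169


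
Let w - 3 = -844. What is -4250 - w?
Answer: -3409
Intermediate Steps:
w = -841 (w = 3 - 844 = -841)
-4250 - w = -4250 - 1*(-841) = -4250 + 841 = -3409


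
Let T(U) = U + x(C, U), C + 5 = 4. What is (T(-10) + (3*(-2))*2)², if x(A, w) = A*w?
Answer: 144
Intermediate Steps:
C = -1 (C = -5 + 4 = -1)
T(U) = 0 (T(U) = U - U = 0)
(T(-10) + (3*(-2))*2)² = (0 + (3*(-2))*2)² = (0 - 6*2)² = (0 - 12)² = (-12)² = 144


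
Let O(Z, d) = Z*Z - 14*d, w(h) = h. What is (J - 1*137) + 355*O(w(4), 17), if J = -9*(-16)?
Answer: -78803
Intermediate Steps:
O(Z, d) = Z² - 14*d
J = 144
(J - 1*137) + 355*O(w(4), 17) = (144 - 1*137) + 355*(4² - 14*17) = (144 - 137) + 355*(16 - 238) = 7 + 355*(-222) = 7 - 78810 = -78803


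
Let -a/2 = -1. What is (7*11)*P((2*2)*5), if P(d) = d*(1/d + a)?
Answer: 3157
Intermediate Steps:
a = 2 (a = -2*(-1) = 2)
P(d) = d*(2 + 1/d) (P(d) = d*(1/d + 2) = d*(2 + 1/d))
(7*11)*P((2*2)*5) = (7*11)*(1 + 2*((2*2)*5)) = 77*(1 + 2*(4*5)) = 77*(1 + 2*20) = 77*(1 + 40) = 77*41 = 3157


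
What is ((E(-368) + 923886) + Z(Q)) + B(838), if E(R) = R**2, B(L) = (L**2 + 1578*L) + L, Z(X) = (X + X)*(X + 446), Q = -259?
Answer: 2987890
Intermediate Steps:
Z(X) = 2*X*(446 + X) (Z(X) = (2*X)*(446 + X) = 2*X*(446 + X))
B(L) = L**2 + 1579*L
((E(-368) + 923886) + Z(Q)) + B(838) = (((-368)**2 + 923886) + 2*(-259)*(446 - 259)) + 838*(1579 + 838) = ((135424 + 923886) + 2*(-259)*187) + 838*2417 = (1059310 - 96866) + 2025446 = 962444 + 2025446 = 2987890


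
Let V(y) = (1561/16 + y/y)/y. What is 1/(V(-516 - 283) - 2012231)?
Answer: -12784/25724362681 ≈ -4.9696e-7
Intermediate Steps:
V(y) = 1577/(16*y) (V(y) = (1561*(1/16) + 1)/y = (1561/16 + 1)/y = 1577/(16*y))
1/(V(-516 - 283) - 2012231) = 1/(1577/(16*(-516 - 283)) - 2012231) = 1/((1577/16)/(-799) - 2012231) = 1/((1577/16)*(-1/799) - 2012231) = 1/(-1577/12784 - 2012231) = 1/(-25724362681/12784) = -12784/25724362681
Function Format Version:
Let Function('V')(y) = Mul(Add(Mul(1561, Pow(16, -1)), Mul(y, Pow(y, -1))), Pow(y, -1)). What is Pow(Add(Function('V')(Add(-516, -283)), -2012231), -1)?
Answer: Rational(-12784, 25724362681) ≈ -4.9696e-7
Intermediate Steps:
Function('V')(y) = Mul(Rational(1577, 16), Pow(y, -1)) (Function('V')(y) = Mul(Add(Mul(1561, Rational(1, 16)), 1), Pow(y, -1)) = Mul(Add(Rational(1561, 16), 1), Pow(y, -1)) = Mul(Rational(1577, 16), Pow(y, -1)))
Pow(Add(Function('V')(Add(-516, -283)), -2012231), -1) = Pow(Add(Mul(Rational(1577, 16), Pow(Add(-516, -283), -1)), -2012231), -1) = Pow(Add(Mul(Rational(1577, 16), Pow(-799, -1)), -2012231), -1) = Pow(Add(Mul(Rational(1577, 16), Rational(-1, 799)), -2012231), -1) = Pow(Add(Rational(-1577, 12784), -2012231), -1) = Pow(Rational(-25724362681, 12784), -1) = Rational(-12784, 25724362681)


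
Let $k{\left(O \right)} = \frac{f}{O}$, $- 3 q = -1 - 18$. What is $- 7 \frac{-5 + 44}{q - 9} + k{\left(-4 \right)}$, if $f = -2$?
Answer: $\frac{823}{8} \approx 102.88$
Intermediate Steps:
$q = \frac{19}{3}$ ($q = - \frac{-1 - 18}{3} = \left(- \frac{1}{3}\right) \left(-19\right) = \frac{19}{3} \approx 6.3333$)
$k{\left(O \right)} = - \frac{2}{O}$
$- 7 \frac{-5 + 44}{q - 9} + k{\left(-4 \right)} = - 7 \frac{-5 + 44}{\frac{19}{3} - 9} - \frac{2}{-4} = - 7 \frac{39}{- \frac{8}{3}} - - \frac{1}{2} = - 7 \cdot 39 \left(- \frac{3}{8}\right) + \frac{1}{2} = \left(-7\right) \left(- \frac{117}{8}\right) + \frac{1}{2} = \frac{819}{8} + \frac{1}{2} = \frac{823}{8}$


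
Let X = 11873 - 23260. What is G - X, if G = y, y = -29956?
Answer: -18569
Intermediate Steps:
X = -11387
G = -29956
G - X = -29956 - 1*(-11387) = -29956 + 11387 = -18569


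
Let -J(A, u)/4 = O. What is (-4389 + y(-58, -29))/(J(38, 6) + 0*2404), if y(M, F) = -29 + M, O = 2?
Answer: 1119/2 ≈ 559.50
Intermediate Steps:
J(A, u) = -8 (J(A, u) = -4*2 = -8)
(-4389 + y(-58, -29))/(J(38, 6) + 0*2404) = (-4389 + (-29 - 58))/(-8 + 0*2404) = (-4389 - 87)/(-8 + 0) = -4476/(-8) = -4476*(-1/8) = 1119/2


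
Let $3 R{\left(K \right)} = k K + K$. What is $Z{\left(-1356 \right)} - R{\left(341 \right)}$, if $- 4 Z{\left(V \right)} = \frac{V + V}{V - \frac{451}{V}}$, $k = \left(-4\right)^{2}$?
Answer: $- \frac{10659296249}{5514855} \approx -1932.8$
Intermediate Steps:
$k = 16$
$R{\left(K \right)} = \frac{17 K}{3}$ ($R{\left(K \right)} = \frac{16 K + K}{3} = \frac{17 K}{3}$)
$Z{\left(V \right)} = - \frac{V}{2 \left(V - \frac{451}{V}\right)}$ ($Z{\left(V \right)} = - \frac{\left(V + V\right) \frac{1}{V - \frac{451}{V}}}{4} = - \frac{2 V \frac{1}{V - \frac{451}{V}}}{4} = - \frac{V}{2 \left(V - \frac{451}{V}\right)}$)
$Z{\left(-1356 \right)} - R{\left(341 \right)} = - \frac{\left(-1356\right)^{2}}{-902 + 2 \left(-1356\right)^{2}} - \frac{17}{3} \cdot 341 = \left(-1\right) 1838736 \frac{1}{-902 + 2 \cdot 1838736} - \frac{5797}{3} = \left(-1\right) 1838736 \frac{1}{-902 + 3677472} - \frac{5797}{3} = \left(-1\right) 1838736 \cdot \frac{1}{3676570} - \frac{5797}{3} = - \frac{919368}{1838285} - \frac{5797}{3} = - \frac{10659296249}{5514855}$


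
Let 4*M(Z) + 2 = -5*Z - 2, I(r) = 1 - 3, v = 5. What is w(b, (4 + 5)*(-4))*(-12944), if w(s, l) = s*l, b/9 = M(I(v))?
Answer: 6290784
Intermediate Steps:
I(r) = -2
M(Z) = -1 - 5*Z/4 (M(Z) = -½ + (-5*Z - 2)/4 = -½ + (-2 - 5*Z)/4 = -½ + (-½ - 5*Z/4) = -1 - 5*Z/4)
b = 27/2 (b = 9*(-1 - 5/4*(-2)) = 9*(-1 + 5/2) = 9*(3/2) = 27/2 ≈ 13.500)
w(s, l) = l*s
w(b, (4 + 5)*(-4))*(-12944) = (((4 + 5)*(-4))*(27/2))*(-12944) = ((9*(-4))*(27/2))*(-12944) = -36*27/2*(-12944) = -486*(-12944) = 6290784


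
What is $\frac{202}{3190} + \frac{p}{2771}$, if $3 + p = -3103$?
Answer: $- \frac{4674199}{4419745} \approx -1.0576$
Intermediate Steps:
$p = -3106$ ($p = -3 - 3103 = -3106$)
$\frac{202}{3190} + \frac{p}{2771} = \frac{202}{3190} - \frac{3106}{2771} = 202 \cdot \frac{1}{3190} - \frac{3106}{2771} = \frac{101}{1595} - \frac{3106}{2771} = - \frac{4674199}{4419745}$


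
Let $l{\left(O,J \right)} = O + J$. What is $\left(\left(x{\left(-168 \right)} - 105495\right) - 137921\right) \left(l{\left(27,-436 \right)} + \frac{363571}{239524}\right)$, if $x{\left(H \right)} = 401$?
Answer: $\frac{23718688061175}{239524} \approx 9.9024 \cdot 10^{7}$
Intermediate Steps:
$l{\left(O,J \right)} = J + O$
$\left(\left(x{\left(-168 \right)} - 105495\right) - 137921\right) \left(l{\left(27,-436 \right)} + \frac{363571}{239524}\right) = \left(\left(401 - 105495\right) - 137921\right) \left(\left(-436 + 27\right) + \frac{363571}{239524}\right) = \left(-105094 - 137921\right) \left(-409 + 363571 \cdot \frac{1}{239524}\right) = - 243015 \left(-409 + \frac{363571}{239524}\right) = \left(-243015\right) \left(- \frac{97601745}{239524}\right) = \frac{23718688061175}{239524}$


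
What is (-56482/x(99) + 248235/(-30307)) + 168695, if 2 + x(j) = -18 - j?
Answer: 610086344444/3606533 ≈ 1.6916e+5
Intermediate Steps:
x(j) = -20 - j (x(j) = -2 + (-18 - j) = -20 - j)
(-56482/x(99) + 248235/(-30307)) + 168695 = (-56482/(-20 - 1*99) + 248235/(-30307)) + 168695 = (-56482/(-20 - 99) + 248235*(-1/30307)) + 168695 = (-56482/(-119) - 248235/30307) + 168695 = (-56482*(-1/119) - 248235/30307) + 168695 = (56482/119 - 248235/30307) + 168695 = 1682260009/3606533 + 168695 = 610086344444/3606533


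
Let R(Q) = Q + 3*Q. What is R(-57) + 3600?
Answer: 3372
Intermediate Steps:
R(Q) = 4*Q
R(-57) + 3600 = 4*(-57) + 3600 = -228 + 3600 = 3372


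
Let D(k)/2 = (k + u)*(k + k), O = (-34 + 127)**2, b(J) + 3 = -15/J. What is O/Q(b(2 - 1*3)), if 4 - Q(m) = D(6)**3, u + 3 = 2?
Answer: -8649/1727996 ≈ -0.0050052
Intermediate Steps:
u = -1 (u = -3 + 2 = -1)
b(J) = -3 - 15/J
O = 8649 (O = 93**2 = 8649)
D(k) = 4*k*(-1 + k) (D(k) = 2*((k - 1)*(k + k)) = 2*((-1 + k)*(2*k)) = 2*(2*k*(-1 + k)) = 4*k*(-1 + k))
Q(m) = -1727996 (Q(m) = 4 - (4*6*(-1 + 6))**3 = 4 - (4*6*5)**3 = 4 - 1*120**3 = 4 - 1*1728000 = 4 - 1728000 = -1727996)
O/Q(b(2 - 1*3)) = 8649/(-1727996) = 8649*(-1/1727996) = -8649/1727996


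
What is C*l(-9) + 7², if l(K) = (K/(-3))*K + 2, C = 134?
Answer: -3301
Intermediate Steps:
l(K) = 2 - K²/3 (l(K) = (K*(-⅓))*K + 2 = (-K/3)*K + 2 = -K²/3 + 2 = 2 - K²/3)
C*l(-9) + 7² = 134*(2 - ⅓*(-9)²) + 7² = 134*(2 - ⅓*81) + 49 = 134*(2 - 27) + 49 = 134*(-25) + 49 = -3350 + 49 = -3301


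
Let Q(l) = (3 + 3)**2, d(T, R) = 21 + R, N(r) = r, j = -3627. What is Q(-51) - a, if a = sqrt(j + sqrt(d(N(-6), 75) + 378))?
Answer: 36 - sqrt(-3627 + sqrt(474)) ≈ 36.0 - 60.044*I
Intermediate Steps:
Q(l) = 36 (Q(l) = 6**2 = 36)
a = sqrt(-3627 + sqrt(474)) (a = sqrt(-3627 + sqrt((21 + 75) + 378)) = sqrt(-3627 + sqrt(96 + 378)) = sqrt(-3627 + sqrt(474)) ≈ 60.044*I)
Q(-51) - a = 36 - sqrt(-3627 + sqrt(474))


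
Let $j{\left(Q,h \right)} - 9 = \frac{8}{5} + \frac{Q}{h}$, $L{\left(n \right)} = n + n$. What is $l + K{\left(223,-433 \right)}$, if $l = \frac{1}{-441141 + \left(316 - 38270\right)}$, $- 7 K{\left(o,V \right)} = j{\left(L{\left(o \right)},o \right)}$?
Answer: $- \frac{862372}{479095} \approx -1.8$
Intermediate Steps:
$L{\left(n \right)} = 2 n$
$j{\left(Q,h \right)} = \frac{53}{5} + \frac{Q}{h}$ ($j{\left(Q,h \right)} = 9 + \left(\frac{8}{5} + \frac{Q}{h}\right) = \frac{53}{5} + \frac{Q}{h}$)
$K{\left(o,V \right)} = - \frac{9}{5}$ ($K{\left(o,V \right)} = - \frac{\frac{53}{5} + \frac{2 o}{o}}{7} = - \frac{\frac{53}{5} + 2}{7} = \left(- \frac{1}{7}\right) \frac{63}{5} = - \frac{9}{5}$)
$l = - \frac{1}{479095}$ ($l = \frac{1}{-441141 + \left(316 - 38270\right)} = \frac{1}{-441141 - 37954} = \frac{1}{-479095} = - \frac{1}{479095} \approx -2.0873 \cdot 10^{-6}$)
$l + K{\left(223,-433 \right)} = - \frac{1}{479095} - \frac{9}{5} = - \frac{862372}{479095}$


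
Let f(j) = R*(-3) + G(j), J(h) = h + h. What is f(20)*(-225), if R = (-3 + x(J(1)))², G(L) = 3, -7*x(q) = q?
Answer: 324000/49 ≈ 6612.2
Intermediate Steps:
J(h) = 2*h
x(q) = -q/7
R = 529/49 (R = (-3 - 2/7)² = (-23/7)² = 529/49 ≈ 10.796)
f(j) = -1440/49 (f(j) = (529/49)*(-3) + 3 = -1587/49 + 3 = -1440/49)
f(20)*(-225) = -1440/49*(-225) = 324000/49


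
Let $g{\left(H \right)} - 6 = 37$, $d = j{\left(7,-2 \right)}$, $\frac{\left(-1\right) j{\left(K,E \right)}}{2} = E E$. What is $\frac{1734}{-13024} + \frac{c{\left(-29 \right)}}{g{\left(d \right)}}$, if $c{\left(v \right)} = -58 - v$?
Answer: $- \frac{226129}{280016} \approx -0.80756$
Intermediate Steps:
$j{\left(K,E \right)} = - 2 E^{2}$ ($j{\left(K,E \right)} = - 2 E E = - 2 E^{2}$)
$d = -8$ ($d = - 2 \left(-2\right)^{2} = \left(-2\right) 4 = -8$)
$g{\left(H \right)} = 43$ ($g{\left(H \right)} = 6 + 37 = 43$)
$\frac{1734}{-13024} + \frac{c{\left(-29 \right)}}{g{\left(d \right)}} = \frac{1734}{-13024} + \frac{-58 - -29}{43} = 1734 \left(- \frac{1}{13024}\right) + \left(-58 + 29\right) \frac{1}{43} = - \frac{867}{6512} - \frac{29}{43} = - \frac{226129}{280016}$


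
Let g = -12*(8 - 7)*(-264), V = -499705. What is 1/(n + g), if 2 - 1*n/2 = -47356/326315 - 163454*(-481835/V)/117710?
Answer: 383878764321965/1218802854966536346 ≈ 0.00031496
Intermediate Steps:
g = 3168 (g = -12*1*(-264) = -12*(-264) = 3168)
n = 2674929594551226/383878764321965 (n = 4 - 2*(-47356/326315 - 163454/((-499705/(-481835)))/117710) = 4 - 2*(-47356*1/326315 - 163454/((-499705*(-1/481835)))*(1/117710)) = 4 - 2*(-47356/326315 - 163454/99941/96367*(1/117710)) = 4 - 2*(-47356/326315 - 163454*96367/99941*(1/117710)) = 4 - 2*(-47356/326315 - 15751571618/99941*1/117710) = 4 - 2*(-47356/326315 - 7875785809/5882027555) = 4 - 2*(-569707268631683/383878764321965) = 4 + 1139414537263366/383878764321965 = 2674929594551226/383878764321965 ≈ 6.9682)
1/(n + g) = 1/(2674929594551226/383878764321965 + 3168) = 1/(1218802854966536346/383878764321965) = 383878764321965/1218802854966536346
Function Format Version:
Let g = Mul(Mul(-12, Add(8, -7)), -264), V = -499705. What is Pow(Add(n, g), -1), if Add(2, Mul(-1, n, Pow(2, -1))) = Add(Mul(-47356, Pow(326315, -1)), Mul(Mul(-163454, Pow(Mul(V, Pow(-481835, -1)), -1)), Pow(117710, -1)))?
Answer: Rational(383878764321965, 1218802854966536346) ≈ 0.00031496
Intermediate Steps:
g = 3168 (g = Mul(Mul(-12, 1), -264) = Mul(-12, -264) = 3168)
n = Rational(2674929594551226, 383878764321965) (n = Add(4, Mul(-2, Add(Mul(-47356, Pow(326315, -1)), Mul(Mul(-163454, Pow(Mul(-499705, Pow(-481835, -1)), -1)), Pow(117710, -1))))) = Add(4, Mul(-2, Add(Mul(-47356, Rational(1, 326315)), Mul(Mul(-163454, Pow(Mul(-499705, Rational(-1, 481835)), -1)), Rational(1, 117710))))) = Add(4, Mul(-2, Add(Rational(-47356, 326315), Mul(Mul(-163454, Pow(Rational(99941, 96367), -1)), Rational(1, 117710))))) = Add(4, Mul(-2, Add(Rational(-47356, 326315), Mul(Mul(-163454, Rational(96367, 99941)), Rational(1, 117710))))) = Add(4, Mul(-2, Add(Rational(-47356, 326315), Mul(Rational(-15751571618, 99941), Rational(1, 117710))))) = Add(4, Mul(-2, Add(Rational(-47356, 326315), Rational(-7875785809, 5882027555)))) = Add(4, Mul(-2, Rational(-569707268631683, 383878764321965))) = Add(4, Rational(1139414537263366, 383878764321965)) = Rational(2674929594551226, 383878764321965) ≈ 6.9682)
Pow(Add(n, g), -1) = Pow(Add(Rational(2674929594551226, 383878764321965), 3168), -1) = Pow(Rational(1218802854966536346, 383878764321965), -1) = Rational(383878764321965, 1218802854966536346)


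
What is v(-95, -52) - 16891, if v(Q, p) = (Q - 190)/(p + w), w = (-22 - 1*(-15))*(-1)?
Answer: -50654/3 ≈ -16885.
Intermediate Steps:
w = 7 (w = (-22 + 15)*(-1) = -7*(-1) = 7)
v(Q, p) = (-190 + Q)/(7 + p) (v(Q, p) = (Q - 190)/(p + 7) = (-190 + Q)/(7 + p))
v(-95, -52) - 16891 = (-190 - 95)/(7 - 52) - 16891 = -285/(-45) - 16891 = -1/45*(-285) - 16891 = 19/3 - 16891 = -50654/3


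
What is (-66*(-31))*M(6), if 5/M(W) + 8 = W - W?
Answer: -5115/4 ≈ -1278.8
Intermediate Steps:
M(W) = -5/8 (M(W) = 5/(-8 + (W - W)) = 5/(-8 + 0) = 5/(-8) = 5*(-⅛) = -5/8)
(-66*(-31))*M(6) = -66*(-31)*(-5/8) = 2046*(-5/8) = -5115/4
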